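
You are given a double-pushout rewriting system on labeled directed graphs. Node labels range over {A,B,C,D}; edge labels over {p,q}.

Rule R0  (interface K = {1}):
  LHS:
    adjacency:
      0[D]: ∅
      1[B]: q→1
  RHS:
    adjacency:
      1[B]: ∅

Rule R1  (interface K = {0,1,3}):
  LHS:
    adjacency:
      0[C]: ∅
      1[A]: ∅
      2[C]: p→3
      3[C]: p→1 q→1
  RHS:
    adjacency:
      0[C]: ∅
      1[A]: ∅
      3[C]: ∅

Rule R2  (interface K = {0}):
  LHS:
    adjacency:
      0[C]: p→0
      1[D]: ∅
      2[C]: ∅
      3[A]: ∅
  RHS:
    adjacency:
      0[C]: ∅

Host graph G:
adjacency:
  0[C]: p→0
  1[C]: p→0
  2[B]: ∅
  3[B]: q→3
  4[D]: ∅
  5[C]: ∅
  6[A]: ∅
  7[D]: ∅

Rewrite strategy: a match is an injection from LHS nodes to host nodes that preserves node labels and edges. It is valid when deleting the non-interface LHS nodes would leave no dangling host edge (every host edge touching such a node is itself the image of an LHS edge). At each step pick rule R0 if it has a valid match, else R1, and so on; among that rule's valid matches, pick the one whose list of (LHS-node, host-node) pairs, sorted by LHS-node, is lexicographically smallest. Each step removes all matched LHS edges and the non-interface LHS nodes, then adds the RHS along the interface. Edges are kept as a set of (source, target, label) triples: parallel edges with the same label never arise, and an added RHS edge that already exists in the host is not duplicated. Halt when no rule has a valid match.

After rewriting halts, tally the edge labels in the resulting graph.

Answer: p:1

Derivation:
start.  V:8 E:3  edges: 0-p->0 1-p->0 3-q->3
1. fire R0 via {0↦4, 1↦3}  →  V:7 E:2  edges: 0-p->0 1-p->0
2. fire R2 via {0↦0, 1↦7, 2↦5, 3↦6}  →  V:4 E:1  edges: 1-p->0
halt: no rule applies after step 2
NF edges: [(1, 0, 'p')]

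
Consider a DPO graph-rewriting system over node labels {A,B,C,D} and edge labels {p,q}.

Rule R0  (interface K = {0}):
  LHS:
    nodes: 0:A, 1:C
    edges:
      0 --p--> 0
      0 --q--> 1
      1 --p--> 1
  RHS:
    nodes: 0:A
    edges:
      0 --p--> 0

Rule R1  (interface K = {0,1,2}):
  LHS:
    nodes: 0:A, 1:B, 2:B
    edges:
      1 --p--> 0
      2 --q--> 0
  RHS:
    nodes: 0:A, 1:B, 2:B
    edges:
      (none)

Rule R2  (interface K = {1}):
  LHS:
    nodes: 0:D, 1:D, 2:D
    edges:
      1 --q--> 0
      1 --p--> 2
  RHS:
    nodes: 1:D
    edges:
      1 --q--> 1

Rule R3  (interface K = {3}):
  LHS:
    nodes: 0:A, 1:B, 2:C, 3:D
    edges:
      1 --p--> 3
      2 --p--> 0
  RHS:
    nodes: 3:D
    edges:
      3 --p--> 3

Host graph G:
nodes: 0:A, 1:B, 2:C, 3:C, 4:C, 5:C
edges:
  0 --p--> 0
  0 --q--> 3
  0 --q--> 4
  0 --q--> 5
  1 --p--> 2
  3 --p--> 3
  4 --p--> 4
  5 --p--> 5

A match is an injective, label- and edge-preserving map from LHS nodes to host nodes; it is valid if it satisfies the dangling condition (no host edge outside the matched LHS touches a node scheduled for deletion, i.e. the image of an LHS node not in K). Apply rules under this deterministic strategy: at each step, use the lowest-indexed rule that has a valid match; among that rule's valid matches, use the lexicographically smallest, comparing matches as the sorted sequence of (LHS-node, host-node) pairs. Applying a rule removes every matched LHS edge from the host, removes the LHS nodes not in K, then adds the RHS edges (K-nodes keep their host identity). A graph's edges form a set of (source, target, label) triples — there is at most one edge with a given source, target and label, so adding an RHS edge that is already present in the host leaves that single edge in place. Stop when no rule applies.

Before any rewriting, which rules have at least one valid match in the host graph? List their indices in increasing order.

R0: 3 valid matches — {0↦0, 1↦3}, {0↦0, 1↦4}, {0↦0, 1↦5}
R1: no valid match — LHS pattern not found
R2: no valid match — LHS pattern not found
R3: no valid match — LHS pattern not found

Answer: [R0]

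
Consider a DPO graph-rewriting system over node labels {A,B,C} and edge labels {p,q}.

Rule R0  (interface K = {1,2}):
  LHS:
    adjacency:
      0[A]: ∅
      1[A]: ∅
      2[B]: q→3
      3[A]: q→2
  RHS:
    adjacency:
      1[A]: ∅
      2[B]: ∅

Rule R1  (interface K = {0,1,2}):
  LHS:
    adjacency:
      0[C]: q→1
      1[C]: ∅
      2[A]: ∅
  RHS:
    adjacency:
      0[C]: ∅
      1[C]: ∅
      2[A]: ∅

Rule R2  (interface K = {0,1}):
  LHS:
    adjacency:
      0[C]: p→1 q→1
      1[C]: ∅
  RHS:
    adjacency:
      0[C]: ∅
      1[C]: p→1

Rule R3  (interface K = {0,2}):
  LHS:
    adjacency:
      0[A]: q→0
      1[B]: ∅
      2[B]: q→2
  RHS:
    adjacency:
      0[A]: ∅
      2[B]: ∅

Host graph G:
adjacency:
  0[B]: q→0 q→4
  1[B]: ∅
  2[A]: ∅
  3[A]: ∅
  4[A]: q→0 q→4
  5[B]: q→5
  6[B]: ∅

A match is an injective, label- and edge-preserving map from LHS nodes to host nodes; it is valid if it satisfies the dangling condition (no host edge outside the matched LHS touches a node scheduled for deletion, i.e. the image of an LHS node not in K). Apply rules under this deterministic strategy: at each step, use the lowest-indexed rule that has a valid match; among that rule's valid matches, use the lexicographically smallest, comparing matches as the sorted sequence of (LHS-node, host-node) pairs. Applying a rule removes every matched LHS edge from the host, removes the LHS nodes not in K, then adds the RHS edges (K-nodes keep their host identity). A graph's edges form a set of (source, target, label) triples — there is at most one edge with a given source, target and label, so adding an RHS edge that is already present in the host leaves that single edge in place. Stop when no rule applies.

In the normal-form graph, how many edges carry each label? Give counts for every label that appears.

initial: |V|=7 |E|=5  E = 0-q->0 0-q->4 4-q->0 4-q->4 5-q->5
step 1: apply R3 at {0↦4, 1↦1, 2↦0}  → |V|=6 |E|=3  E = 0-q->4 4-q->0 5-q->5
step 2: apply R0 at {0↦2, 1↦3, 2↦0, 3↦4}  → |V|=4 |E|=1  E = 5-q->5
normal form: no rule applies after step 2
NF edges: [(5, 5, 'q')]

Answer: q:1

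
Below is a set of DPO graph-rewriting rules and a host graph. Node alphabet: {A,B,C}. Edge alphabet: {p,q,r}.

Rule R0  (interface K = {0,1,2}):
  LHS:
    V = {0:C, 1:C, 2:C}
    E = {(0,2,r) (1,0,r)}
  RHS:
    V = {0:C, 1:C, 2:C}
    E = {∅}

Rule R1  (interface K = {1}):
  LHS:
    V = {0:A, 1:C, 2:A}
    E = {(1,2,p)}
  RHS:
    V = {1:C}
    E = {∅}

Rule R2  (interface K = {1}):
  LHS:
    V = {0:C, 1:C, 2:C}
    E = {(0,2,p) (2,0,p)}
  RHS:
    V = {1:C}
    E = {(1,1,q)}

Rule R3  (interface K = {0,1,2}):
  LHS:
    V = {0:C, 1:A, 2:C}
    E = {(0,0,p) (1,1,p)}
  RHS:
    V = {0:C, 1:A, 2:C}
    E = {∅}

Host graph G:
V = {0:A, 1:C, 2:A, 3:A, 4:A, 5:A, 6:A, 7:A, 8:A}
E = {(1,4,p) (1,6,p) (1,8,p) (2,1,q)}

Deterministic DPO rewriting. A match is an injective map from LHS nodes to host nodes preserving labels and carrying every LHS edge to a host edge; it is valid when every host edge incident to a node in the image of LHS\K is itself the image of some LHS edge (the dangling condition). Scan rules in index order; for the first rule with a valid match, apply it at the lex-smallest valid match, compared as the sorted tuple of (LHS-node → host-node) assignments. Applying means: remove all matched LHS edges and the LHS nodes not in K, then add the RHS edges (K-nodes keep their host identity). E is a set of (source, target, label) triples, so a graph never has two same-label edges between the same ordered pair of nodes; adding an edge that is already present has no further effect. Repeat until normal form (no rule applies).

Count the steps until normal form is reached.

[0] host  ⇒  9 nodes, 4 edges  {1-p->4 1-p->6 1-p->8 2-q->1}
[1] R1 @ {0↦0, 1↦1, 2↦4}  ⇒  7 nodes, 3 edges  {1-p->6 1-p->8 2-q->1}
[2] R1 @ {0↦3, 1↦1, 2↦6}  ⇒  5 nodes, 2 edges  {1-p->8 2-q->1}
[3] R1 @ {0↦5, 1↦1, 2↦8}  ⇒  3 nodes, 1 edges  {2-q->1}
halt: no rule applies after step 3

Answer: 3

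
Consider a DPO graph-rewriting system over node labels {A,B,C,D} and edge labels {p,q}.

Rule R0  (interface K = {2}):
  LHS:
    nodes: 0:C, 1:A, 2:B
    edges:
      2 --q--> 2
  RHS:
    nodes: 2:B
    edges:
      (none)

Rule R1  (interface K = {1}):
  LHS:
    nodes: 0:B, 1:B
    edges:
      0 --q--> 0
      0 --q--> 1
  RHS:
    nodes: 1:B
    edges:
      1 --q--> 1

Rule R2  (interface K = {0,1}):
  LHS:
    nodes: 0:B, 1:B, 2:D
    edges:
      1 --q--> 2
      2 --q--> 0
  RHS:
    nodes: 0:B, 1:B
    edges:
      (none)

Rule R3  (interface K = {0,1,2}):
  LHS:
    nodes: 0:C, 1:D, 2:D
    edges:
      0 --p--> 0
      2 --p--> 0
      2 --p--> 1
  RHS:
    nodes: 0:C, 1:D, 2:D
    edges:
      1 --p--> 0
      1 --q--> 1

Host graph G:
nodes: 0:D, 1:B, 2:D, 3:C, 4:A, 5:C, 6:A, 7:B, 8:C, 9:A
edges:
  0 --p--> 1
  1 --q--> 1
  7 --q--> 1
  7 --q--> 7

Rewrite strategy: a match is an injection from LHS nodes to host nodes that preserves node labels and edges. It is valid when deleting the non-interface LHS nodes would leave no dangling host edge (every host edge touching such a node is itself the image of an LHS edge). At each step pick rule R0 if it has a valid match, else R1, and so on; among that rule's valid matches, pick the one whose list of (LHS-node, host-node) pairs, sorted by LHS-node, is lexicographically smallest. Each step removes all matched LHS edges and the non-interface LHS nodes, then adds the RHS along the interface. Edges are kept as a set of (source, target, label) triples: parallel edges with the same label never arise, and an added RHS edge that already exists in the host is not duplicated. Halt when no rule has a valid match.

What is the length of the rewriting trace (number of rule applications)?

initial: |V|=10 |E|=4  E = 0-p->1 1-q->1 7-q->1 7-q->7
step 1: apply R0 at {0↦3, 1↦4, 2↦1}  → |V|=8 |E|=3  E = 0-p->1 7-q->1 7-q->7
step 2: apply R0 at {0↦5, 1↦6, 2↦7}  → |V|=6 |E|=2  E = 0-p->1 7-q->1
halt: no rule applies after step 2

Answer: 2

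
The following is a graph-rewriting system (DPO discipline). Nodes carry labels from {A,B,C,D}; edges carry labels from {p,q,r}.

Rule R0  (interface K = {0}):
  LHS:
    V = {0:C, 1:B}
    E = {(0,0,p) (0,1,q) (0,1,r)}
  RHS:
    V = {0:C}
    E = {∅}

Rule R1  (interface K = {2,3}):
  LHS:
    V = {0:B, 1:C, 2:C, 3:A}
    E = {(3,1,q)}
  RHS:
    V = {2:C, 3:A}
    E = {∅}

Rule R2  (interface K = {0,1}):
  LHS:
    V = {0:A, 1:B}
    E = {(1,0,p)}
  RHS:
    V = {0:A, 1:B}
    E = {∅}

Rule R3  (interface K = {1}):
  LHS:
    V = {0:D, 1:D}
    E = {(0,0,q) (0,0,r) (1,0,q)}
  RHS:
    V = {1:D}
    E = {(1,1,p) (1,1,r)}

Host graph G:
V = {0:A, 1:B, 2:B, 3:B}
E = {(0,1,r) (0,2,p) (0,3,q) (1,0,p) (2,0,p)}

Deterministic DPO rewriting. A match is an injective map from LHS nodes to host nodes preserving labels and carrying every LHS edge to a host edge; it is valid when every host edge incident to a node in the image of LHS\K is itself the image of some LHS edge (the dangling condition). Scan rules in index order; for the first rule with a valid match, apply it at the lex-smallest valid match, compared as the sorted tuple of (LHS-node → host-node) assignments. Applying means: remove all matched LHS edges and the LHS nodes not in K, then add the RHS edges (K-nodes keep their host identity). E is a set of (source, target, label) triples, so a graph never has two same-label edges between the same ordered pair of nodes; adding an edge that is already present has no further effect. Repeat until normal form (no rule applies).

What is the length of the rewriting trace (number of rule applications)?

Answer: 2

Steps:
initial: |V|=4 |E|=5  E = 0-r->1 0-p->2 0-q->3 1-p->0 2-p->0
step 1: apply R2 at {0↦0, 1↦1}  → |V|=4 |E|=4  E = 0-r->1 0-p->2 0-q->3 2-p->0
step 2: apply R2 at {0↦0, 1↦2}  → |V|=4 |E|=3  E = 0-r->1 0-p->2 0-q->3
normal form: no rule applies after step 2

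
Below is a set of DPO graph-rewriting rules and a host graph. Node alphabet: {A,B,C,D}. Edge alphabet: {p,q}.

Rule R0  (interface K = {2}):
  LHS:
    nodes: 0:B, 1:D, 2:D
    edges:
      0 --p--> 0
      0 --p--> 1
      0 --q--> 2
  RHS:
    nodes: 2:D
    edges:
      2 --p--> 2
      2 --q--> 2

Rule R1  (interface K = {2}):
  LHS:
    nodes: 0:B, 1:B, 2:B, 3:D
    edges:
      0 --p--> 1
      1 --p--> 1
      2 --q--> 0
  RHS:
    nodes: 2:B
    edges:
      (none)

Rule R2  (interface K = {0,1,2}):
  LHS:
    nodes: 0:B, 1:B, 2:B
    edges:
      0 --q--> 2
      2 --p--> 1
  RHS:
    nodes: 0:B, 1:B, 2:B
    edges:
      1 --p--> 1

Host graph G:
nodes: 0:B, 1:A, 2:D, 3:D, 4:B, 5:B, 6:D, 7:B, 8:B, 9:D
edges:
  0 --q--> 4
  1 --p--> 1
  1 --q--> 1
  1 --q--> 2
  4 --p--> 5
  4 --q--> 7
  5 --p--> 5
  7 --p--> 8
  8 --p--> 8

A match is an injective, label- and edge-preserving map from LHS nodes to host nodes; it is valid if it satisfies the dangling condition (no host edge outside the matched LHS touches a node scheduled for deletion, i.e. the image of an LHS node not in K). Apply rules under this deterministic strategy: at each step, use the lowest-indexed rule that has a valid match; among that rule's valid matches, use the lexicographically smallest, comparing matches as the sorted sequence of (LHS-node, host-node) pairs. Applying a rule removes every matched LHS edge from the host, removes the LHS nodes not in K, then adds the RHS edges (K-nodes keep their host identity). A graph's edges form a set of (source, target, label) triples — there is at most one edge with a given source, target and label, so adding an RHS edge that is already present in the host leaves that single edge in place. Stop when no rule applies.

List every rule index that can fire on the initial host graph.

Answer: [R1,R2]

Derivation:
R0: no valid match — LHS pattern not found
R1: 3 valid matches — {0↦7, 1↦8, 2↦4, 3↦3}, {0↦7, 1↦8, 2↦4, 3↦6}, {0↦7, 1↦8, 2↦4, 3↦9}
R2: 2 valid matches — {0↦0, 1↦5, 2↦4}, {0↦4, 1↦8, 2↦7}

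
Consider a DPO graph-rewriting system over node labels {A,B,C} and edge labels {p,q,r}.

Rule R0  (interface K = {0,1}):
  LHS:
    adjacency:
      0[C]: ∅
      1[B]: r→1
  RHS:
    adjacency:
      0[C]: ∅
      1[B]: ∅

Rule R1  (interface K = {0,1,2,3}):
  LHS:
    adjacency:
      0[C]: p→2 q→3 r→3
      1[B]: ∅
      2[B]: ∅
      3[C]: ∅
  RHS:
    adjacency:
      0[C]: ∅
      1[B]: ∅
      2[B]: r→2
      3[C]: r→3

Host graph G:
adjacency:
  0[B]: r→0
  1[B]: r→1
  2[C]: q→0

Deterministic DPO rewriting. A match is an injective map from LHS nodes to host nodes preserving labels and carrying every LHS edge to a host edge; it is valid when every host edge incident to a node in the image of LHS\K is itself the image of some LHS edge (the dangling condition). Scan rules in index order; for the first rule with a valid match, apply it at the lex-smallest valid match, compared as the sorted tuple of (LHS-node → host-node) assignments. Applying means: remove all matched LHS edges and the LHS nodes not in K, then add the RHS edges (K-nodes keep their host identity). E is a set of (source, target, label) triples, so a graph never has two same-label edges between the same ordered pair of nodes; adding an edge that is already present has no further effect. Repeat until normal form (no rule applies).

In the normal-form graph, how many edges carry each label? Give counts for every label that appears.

start.  V:3 E:3  edges: 0-r->0 1-r->1 2-q->0
1. fire R0 via {0↦2, 1↦0}  →  V:3 E:2  edges: 1-r->1 2-q->0
2. fire R0 via {0↦2, 1↦1}  →  V:3 E:1  edges: 2-q->0
halt: no rule applies after step 2
NF edges: [(2, 0, 'q')]

Answer: q:1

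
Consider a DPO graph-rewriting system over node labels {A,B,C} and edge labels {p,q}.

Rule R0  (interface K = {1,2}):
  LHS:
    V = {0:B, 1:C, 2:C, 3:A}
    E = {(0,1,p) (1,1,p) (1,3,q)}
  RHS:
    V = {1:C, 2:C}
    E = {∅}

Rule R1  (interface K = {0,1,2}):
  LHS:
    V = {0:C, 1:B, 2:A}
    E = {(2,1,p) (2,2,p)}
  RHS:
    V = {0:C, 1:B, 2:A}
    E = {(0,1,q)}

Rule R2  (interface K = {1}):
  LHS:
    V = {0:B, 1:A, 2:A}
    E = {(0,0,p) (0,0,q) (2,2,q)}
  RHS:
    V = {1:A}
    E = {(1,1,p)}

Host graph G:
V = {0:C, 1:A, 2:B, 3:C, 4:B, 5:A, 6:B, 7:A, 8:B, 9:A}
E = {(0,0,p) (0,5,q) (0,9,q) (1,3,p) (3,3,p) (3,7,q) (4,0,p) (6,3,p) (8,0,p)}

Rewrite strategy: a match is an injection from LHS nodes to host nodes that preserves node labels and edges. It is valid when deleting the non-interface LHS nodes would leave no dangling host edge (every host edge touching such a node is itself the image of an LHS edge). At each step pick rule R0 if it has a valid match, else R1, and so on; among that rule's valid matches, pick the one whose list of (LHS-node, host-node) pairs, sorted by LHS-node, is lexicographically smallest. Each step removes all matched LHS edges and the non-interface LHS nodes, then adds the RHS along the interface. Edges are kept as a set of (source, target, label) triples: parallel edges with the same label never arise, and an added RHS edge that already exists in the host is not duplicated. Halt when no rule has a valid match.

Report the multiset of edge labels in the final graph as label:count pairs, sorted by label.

initial: |V|=10 |E|=9  E = 0-p->0 0-q->5 0-q->9 1-p->3 3-p->3 3-q->7 4-p->0 6-p->3 8-p->0
step 1: apply R0 at {0↦4, 1↦0, 2↦3, 3↦5}  → |V|=8 |E|=6  E = 0-q->9 1-p->3 3-p->3 3-q->7 6-p->3 8-p->0
step 2: apply R0 at {0↦6, 1↦3, 2↦0, 3↦7}  → |V|=6 |E|=3  E = 0-q->9 1-p->3 8-p->0
normal form: no rule applies after step 2
NF edges: [(0, 9, 'q'), (1, 3, 'p'), (8, 0, 'p')]

Answer: p:2 q:1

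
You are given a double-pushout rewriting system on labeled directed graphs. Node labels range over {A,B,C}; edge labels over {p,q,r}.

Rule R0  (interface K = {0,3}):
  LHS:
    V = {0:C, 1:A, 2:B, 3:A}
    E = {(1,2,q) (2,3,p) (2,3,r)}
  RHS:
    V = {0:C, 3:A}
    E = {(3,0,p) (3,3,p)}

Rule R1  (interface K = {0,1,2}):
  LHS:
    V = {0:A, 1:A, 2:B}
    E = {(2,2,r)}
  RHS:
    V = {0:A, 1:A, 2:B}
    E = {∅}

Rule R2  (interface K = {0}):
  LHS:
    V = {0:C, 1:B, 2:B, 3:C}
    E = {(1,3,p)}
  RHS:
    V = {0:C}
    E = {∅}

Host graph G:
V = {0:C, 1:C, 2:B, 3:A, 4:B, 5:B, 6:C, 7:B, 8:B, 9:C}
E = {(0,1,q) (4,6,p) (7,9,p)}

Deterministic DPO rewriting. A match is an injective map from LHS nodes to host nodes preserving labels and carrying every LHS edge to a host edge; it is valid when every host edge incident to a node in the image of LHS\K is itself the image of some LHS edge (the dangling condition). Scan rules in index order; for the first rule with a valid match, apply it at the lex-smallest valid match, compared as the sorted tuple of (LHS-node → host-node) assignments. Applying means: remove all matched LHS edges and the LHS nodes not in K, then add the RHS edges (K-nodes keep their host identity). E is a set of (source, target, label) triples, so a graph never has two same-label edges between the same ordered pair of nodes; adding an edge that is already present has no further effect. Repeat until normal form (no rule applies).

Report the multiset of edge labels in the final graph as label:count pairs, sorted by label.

start.  V:10 E:3  edges: 0-q->1 4-p->6 7-p->9
1. fire R2 via {0↦0, 1↦4, 2↦2, 3↦6}  →  V:7 E:2  edges: 0-q->1 7-p->9
2. fire R2 via {0↦0, 1↦7, 2↦5, 3↦9}  →  V:4 E:1  edges: 0-q->1
final graph: no rule applies after step 2
NF edges: [(0, 1, 'q')]

Answer: q:1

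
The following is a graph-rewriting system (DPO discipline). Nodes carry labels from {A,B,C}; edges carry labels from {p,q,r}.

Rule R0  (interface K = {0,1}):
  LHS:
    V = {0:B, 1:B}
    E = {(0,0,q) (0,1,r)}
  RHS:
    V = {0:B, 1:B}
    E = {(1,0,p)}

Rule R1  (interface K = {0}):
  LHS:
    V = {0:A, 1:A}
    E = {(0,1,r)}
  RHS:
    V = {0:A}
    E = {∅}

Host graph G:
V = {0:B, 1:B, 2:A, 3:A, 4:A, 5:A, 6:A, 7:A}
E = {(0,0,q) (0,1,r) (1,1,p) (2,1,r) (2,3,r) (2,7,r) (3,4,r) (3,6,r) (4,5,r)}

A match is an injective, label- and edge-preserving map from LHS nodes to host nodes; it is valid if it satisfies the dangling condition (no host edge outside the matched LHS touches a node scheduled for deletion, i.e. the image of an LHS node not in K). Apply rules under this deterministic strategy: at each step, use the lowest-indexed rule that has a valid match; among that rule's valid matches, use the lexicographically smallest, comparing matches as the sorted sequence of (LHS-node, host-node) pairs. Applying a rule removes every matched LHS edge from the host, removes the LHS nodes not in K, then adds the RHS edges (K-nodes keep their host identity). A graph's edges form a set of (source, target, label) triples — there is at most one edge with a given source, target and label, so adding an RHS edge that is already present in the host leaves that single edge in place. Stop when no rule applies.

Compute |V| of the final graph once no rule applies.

Answer: 3

Derivation:
start.  V:8 E:9  edges: 0-q->0 0-r->1 1-p->1 2-r->1 2-r->3 2-r->7 3-r->4 3-r->6 4-r->5
1. fire R0 via {0↦0, 1↦1}  →  V:8 E:8  edges: 1-p->0 1-p->1 2-r->1 2-r->3 2-r->7 3-r->4 3-r->6 4-r->5
2. fire R1 via {0↦2, 1↦7}  →  V:7 E:7  edges: 1-p->0 1-p->1 2-r->1 2-r->3 3-r->4 3-r->6 4-r->5
3. fire R1 via {0↦3, 1↦6}  →  V:6 E:6  edges: 1-p->0 1-p->1 2-r->1 2-r->3 3-r->4 4-r->5
4. fire R1 via {0↦4, 1↦5}  →  V:5 E:5  edges: 1-p->0 1-p->1 2-r->1 2-r->3 3-r->4
5. fire R1 via {0↦3, 1↦4}  →  V:4 E:4  edges: 1-p->0 1-p->1 2-r->1 2-r->3
6. fire R1 via {0↦2, 1↦3}  →  V:3 E:3  edges: 1-p->0 1-p->1 2-r->1
halt: no rule applies after step 6
NF nodes: {0:B, 1:B, 2:A}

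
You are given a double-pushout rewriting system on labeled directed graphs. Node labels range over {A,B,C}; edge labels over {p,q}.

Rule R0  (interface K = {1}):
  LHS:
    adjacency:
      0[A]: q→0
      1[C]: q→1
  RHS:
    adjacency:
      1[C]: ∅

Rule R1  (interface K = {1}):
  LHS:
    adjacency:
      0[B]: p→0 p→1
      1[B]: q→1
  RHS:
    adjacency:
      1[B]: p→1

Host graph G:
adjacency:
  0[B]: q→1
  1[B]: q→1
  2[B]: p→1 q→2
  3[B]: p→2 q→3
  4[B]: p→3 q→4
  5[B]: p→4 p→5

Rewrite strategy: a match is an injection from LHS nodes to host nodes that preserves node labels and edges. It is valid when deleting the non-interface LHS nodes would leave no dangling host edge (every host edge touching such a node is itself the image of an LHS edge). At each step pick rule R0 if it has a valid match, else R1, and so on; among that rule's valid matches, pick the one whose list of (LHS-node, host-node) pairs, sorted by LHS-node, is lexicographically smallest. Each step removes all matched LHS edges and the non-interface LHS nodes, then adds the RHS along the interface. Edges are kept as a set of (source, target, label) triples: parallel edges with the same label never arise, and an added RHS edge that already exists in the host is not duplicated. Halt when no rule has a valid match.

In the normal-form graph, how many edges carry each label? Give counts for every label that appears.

start.  V:6 E:10  edges: 0-q->1 1-q->1 2-p->1 2-q->2 3-p->2 3-q->3 4-p->3 4-q->4 5-p->4 5-p->5
1. fire R1 via {0↦5, 1↦4}  →  V:5 E:8  edges: 0-q->1 1-q->1 2-p->1 2-q->2 3-p->2 3-q->3 4-p->3 4-p->4
2. fire R1 via {0↦4, 1↦3}  →  V:4 E:6  edges: 0-q->1 1-q->1 2-p->1 2-q->2 3-p->2 3-p->3
3. fire R1 via {0↦3, 1↦2}  →  V:3 E:4  edges: 0-q->1 1-q->1 2-p->1 2-p->2
4. fire R1 via {0↦2, 1↦1}  →  V:2 E:2  edges: 0-q->1 1-p->1
halt: no rule applies after step 4
NF edges: [(0, 1, 'q'), (1, 1, 'p')]

Answer: p:1 q:1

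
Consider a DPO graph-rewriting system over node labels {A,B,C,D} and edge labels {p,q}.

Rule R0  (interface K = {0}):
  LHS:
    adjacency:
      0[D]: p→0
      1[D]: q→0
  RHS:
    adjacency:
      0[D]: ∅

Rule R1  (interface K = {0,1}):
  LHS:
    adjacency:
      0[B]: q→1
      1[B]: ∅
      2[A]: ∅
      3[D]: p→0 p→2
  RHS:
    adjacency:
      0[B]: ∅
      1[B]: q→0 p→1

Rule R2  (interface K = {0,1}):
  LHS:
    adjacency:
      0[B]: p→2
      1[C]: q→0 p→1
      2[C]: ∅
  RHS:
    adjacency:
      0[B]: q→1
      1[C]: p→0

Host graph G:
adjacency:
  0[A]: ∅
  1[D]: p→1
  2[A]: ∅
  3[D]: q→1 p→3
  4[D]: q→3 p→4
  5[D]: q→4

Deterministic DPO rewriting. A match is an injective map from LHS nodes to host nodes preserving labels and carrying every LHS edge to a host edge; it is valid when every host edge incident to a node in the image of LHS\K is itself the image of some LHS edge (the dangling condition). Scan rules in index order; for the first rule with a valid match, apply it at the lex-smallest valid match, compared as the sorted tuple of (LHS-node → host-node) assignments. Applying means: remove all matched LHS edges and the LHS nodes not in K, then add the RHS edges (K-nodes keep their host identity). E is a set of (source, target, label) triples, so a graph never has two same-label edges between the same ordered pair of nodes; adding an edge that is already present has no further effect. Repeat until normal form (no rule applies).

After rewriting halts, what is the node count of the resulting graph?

start.  V:6 E:6  edges: 1-p->1 3-q->1 3-p->3 4-q->3 4-p->4 5-q->4
1. fire R0 via {0↦4, 1↦5}  →  V:5 E:4  edges: 1-p->1 3-q->1 3-p->3 4-q->3
2. fire R0 via {0↦3, 1↦4}  →  V:4 E:2  edges: 1-p->1 3-q->1
3. fire R0 via {0↦1, 1↦3}  →  V:3 E:0  edges: ∅
normal form: no rule applies after step 3
NF nodes: {0:A, 1:D, 2:A}

Answer: 3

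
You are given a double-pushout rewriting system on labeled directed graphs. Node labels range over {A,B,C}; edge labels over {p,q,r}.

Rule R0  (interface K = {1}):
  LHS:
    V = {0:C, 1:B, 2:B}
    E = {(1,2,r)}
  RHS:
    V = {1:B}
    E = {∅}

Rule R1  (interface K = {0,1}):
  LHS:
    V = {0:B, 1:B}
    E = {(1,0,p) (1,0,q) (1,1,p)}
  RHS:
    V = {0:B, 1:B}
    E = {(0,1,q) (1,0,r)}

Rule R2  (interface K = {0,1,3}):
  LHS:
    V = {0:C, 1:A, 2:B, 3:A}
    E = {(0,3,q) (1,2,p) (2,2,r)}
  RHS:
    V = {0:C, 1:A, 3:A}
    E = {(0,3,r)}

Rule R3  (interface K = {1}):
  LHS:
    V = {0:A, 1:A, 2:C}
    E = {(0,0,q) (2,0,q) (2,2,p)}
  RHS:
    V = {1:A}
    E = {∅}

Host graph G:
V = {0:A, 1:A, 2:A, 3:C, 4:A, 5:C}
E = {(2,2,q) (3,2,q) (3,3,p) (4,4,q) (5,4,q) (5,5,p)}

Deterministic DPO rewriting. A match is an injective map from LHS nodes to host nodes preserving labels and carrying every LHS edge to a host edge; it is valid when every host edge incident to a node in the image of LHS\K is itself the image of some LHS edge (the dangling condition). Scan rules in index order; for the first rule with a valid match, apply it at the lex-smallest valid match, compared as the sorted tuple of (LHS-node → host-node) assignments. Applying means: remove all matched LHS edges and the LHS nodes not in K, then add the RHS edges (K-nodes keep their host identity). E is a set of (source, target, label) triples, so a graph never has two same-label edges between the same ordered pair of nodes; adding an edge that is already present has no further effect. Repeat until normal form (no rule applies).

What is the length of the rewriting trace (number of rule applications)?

initial: |V|=6 |E|=6  E = 2-q->2 3-q->2 3-p->3 4-q->4 5-q->4 5-p->5
step 1: apply R3 at {0↦2, 1↦0, 2↦3}  → |V|=4 |E|=3  E = 4-q->4 5-q->4 5-p->5
step 2: apply R3 at {0↦4, 1↦0, 2↦5}  → |V|=2 |E|=0  E = ∅
final graph: no rule applies after step 2

Answer: 2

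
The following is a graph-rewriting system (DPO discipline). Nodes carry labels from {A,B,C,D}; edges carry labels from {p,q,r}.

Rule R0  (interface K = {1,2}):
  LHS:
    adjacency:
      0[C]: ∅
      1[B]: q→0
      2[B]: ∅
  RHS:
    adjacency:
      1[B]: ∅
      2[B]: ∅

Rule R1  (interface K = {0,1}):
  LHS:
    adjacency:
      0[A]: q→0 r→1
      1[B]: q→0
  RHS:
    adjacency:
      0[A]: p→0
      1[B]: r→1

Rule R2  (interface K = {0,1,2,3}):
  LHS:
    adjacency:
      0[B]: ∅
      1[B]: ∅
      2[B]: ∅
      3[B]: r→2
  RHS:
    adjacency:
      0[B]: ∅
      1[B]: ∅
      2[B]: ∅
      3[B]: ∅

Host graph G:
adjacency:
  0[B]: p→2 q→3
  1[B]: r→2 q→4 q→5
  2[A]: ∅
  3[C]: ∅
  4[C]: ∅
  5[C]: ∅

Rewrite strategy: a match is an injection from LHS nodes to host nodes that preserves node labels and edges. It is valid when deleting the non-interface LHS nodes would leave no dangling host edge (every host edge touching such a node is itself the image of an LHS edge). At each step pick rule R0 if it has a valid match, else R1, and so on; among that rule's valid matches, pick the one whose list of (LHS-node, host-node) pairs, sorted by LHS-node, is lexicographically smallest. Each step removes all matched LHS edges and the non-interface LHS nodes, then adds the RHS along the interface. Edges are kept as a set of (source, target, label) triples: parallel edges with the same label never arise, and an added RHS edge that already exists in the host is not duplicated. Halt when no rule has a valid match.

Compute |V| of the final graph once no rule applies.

initial: |V|=6 |E|=5  E = 0-p->2 0-q->3 1-r->2 1-q->4 1-q->5
step 1: apply R0 at {0↦3, 1↦0, 2↦1}  → |V|=5 |E|=4  E = 0-p->2 1-r->2 1-q->4 1-q->5
step 2: apply R0 at {0↦4, 1↦1, 2↦0}  → |V|=4 |E|=3  E = 0-p->2 1-r->2 1-q->5
step 3: apply R0 at {0↦5, 1↦1, 2↦0}  → |V|=3 |E|=2  E = 0-p->2 1-r->2
final graph: no rule applies after step 3
NF nodes: {0:B, 1:B, 2:A}

Answer: 3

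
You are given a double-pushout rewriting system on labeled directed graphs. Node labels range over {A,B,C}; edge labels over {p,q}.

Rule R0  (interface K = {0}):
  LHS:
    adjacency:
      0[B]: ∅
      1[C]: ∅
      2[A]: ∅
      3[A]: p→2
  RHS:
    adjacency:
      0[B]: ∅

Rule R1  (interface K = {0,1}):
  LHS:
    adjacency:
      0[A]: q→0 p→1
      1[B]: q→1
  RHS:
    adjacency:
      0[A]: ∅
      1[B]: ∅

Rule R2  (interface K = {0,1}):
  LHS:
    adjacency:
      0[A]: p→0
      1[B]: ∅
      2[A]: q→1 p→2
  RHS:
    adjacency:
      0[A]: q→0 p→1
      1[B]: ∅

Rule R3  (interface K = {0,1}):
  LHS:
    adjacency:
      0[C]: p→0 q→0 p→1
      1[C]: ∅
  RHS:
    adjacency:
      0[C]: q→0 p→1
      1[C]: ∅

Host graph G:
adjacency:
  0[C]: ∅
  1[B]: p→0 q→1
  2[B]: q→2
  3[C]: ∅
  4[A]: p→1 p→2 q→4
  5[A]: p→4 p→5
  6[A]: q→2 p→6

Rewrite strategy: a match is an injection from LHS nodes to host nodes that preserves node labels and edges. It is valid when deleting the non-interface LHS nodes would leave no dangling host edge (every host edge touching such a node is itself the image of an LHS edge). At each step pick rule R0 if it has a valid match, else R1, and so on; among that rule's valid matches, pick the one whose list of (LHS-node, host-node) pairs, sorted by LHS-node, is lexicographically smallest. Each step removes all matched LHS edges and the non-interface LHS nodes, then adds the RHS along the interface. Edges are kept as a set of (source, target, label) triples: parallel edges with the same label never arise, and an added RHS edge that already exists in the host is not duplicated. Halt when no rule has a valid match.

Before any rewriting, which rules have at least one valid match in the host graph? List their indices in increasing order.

Answer: [R1,R2]

Steps:
R0: no valid match — 4 raw matches, all fail dangling condition
R1: 2 valid matches — {0↦4, 1↦1}, {0↦4, 1↦2}
R2: 1 valid match — {0↦5, 1↦2, 2↦6}
R3: no valid match — LHS pattern not found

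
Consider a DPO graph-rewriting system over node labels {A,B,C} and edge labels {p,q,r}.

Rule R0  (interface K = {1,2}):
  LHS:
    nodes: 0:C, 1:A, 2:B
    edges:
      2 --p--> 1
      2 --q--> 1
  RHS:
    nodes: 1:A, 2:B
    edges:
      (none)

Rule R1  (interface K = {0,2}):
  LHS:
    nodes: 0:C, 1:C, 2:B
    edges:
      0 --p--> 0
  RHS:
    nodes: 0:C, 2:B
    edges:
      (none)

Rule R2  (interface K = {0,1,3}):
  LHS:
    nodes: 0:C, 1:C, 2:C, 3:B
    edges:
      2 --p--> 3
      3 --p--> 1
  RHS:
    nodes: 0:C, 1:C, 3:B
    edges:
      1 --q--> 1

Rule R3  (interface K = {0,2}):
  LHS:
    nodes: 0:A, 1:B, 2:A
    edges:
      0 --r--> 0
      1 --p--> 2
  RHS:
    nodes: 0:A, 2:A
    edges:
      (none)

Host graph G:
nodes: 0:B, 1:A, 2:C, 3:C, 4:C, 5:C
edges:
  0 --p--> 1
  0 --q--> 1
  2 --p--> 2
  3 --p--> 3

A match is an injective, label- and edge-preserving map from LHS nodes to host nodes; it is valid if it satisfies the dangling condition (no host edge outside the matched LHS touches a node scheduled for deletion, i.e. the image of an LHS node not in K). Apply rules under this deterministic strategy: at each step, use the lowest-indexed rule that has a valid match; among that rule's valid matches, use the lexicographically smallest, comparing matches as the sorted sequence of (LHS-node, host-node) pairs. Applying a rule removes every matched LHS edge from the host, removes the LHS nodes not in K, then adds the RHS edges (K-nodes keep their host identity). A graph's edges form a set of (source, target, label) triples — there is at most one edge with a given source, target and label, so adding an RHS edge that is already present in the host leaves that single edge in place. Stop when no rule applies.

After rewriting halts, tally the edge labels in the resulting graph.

initial: |V|=6 |E|=4  E = 0-p->1 0-q->1 2-p->2 3-p->3
step 1: apply R0 at {0↦4, 1↦1, 2↦0}  → |V|=5 |E|=2  E = 2-p->2 3-p->3
step 2: apply R1 at {0↦2, 1↦5, 2↦0}  → |V|=4 |E|=1  E = 3-p->3
step 3: apply R1 at {0↦3, 1↦2, 2↦0}  → |V|=3 |E|=0  E = ∅
normal form: no rule applies after step 3
NF edges: []

Answer: (no edges)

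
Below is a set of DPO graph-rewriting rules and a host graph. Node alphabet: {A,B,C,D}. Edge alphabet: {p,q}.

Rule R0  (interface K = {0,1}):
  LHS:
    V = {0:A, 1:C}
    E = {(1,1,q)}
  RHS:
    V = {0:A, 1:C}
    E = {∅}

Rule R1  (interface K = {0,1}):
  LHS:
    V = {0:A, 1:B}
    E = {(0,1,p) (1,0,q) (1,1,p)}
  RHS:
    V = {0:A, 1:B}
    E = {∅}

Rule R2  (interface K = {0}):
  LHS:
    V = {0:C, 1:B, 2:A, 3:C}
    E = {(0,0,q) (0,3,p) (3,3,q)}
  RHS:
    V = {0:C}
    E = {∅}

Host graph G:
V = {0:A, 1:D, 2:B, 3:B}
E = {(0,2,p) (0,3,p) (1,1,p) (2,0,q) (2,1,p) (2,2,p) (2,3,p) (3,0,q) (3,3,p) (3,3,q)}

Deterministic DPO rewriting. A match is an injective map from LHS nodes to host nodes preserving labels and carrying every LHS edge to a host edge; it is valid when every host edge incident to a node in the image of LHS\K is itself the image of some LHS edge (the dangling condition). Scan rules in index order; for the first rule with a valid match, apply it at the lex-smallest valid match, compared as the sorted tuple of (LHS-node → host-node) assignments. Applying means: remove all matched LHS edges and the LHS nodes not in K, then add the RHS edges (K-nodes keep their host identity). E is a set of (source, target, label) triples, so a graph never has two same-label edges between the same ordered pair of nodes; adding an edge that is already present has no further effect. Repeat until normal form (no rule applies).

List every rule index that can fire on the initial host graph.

R0: no valid match — LHS pattern not found
R1: 2 valid matches — {0↦0, 1↦2}, {0↦0, 1↦3}
R2: no valid match — LHS pattern not found

Answer: [R1]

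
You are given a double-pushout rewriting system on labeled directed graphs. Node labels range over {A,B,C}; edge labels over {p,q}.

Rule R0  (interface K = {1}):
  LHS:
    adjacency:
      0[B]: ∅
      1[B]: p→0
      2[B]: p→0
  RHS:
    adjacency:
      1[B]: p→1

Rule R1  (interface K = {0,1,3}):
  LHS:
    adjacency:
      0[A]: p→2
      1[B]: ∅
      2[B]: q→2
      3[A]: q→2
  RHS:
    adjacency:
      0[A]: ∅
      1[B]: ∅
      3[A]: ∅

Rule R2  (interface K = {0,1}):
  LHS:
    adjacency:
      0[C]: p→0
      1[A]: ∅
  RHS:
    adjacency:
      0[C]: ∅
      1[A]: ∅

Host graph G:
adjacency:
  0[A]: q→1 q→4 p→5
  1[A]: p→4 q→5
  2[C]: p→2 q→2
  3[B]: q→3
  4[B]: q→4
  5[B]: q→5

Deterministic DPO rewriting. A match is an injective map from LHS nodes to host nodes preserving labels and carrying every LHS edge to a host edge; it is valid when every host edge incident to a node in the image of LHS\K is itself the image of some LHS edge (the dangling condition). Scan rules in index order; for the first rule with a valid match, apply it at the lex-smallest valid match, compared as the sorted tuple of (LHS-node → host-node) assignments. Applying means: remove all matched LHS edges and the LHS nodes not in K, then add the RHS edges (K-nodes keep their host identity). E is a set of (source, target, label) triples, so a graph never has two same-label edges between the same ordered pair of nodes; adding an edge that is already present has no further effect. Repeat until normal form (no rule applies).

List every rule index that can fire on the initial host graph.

Answer: [R1,R2]

Derivation:
R0: no valid match — LHS pattern not found
R1: 4 valid matches — {0↦0, 1↦3, 2↦5, 3↦1}, {0↦0, 1↦4, 2↦5, 3↦1}, {0↦1, 1↦3, 2↦4, 3↦0} (+1 more)
R2: 2 valid matches — {0↦2, 1↦0}, {0↦2, 1↦1}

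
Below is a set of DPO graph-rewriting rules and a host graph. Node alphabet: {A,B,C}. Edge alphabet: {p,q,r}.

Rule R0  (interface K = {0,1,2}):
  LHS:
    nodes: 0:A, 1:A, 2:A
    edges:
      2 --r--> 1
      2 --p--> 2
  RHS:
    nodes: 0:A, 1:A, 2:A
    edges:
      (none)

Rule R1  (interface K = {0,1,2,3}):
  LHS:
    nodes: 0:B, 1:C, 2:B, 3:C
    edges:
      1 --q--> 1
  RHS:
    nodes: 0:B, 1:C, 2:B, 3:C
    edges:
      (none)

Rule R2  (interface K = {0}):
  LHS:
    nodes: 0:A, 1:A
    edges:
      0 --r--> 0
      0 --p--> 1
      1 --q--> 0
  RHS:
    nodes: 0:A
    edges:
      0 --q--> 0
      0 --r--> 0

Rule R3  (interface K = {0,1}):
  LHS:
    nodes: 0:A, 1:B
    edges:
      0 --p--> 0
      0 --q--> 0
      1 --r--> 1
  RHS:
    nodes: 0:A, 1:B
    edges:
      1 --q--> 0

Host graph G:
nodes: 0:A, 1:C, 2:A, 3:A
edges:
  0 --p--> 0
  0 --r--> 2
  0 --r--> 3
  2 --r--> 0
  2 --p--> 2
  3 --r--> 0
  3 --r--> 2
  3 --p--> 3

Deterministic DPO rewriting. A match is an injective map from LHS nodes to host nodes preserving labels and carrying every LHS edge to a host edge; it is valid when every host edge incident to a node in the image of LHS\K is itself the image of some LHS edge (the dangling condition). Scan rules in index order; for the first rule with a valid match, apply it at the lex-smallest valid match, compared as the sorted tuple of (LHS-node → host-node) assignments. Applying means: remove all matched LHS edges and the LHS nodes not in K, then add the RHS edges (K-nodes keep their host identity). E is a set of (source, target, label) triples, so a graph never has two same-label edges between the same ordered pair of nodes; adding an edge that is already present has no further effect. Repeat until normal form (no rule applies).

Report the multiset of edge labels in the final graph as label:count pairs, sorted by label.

Answer: r:2

Rewrite trace:
[0] host  ⇒  4 nodes, 8 edges  {0-p->0 0-r->2 0-r->3 2-r->0 2-p->2 3-r->0 3-r->2 3-p->3}
[1] R0 @ {0↦0, 1↦2, 2↦3}  ⇒  4 nodes, 6 edges  {0-p->0 0-r->2 0-r->3 2-r->0 2-p->2 3-r->0}
[2] R0 @ {0↦2, 1↦3, 2↦0}  ⇒  4 nodes, 4 edges  {0-r->2 2-r->0 2-p->2 3-r->0}
[3] R0 @ {0↦3, 1↦0, 2↦2}  ⇒  4 nodes, 2 edges  {0-r->2 3-r->0}
normal form: no rule applies after step 3
NF edges: [(0, 2, 'r'), (3, 0, 'r')]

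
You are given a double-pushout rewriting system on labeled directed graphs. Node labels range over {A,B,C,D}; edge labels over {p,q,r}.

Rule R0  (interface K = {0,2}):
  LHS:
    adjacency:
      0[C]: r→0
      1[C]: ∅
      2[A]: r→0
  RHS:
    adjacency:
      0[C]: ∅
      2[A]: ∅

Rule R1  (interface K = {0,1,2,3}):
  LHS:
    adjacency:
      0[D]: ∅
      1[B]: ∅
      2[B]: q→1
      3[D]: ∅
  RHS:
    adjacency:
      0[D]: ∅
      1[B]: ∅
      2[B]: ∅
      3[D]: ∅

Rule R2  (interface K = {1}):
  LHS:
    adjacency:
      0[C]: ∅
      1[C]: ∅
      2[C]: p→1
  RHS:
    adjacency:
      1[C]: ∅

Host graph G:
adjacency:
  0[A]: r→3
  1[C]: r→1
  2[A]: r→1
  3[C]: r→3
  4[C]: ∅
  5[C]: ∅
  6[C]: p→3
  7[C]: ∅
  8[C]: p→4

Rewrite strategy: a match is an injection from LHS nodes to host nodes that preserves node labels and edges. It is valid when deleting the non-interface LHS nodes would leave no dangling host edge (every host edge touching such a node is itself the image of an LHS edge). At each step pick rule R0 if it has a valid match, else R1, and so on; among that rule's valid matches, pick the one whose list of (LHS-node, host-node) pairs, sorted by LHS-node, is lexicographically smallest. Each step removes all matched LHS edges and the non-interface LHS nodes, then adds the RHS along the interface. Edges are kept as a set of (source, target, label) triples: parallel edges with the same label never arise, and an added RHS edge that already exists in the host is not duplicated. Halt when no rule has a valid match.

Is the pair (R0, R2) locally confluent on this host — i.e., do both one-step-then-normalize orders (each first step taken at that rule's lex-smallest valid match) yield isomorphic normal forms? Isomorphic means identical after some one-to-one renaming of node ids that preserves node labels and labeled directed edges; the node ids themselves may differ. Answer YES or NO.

Answer: YES

Steps:
branch R0-first: apply at {0↦1, 1↦5, 2↦2} → |E|=4, then 3 more step(s) → NF |V|=3 |E|=0 V={0:A, 2:A, 4:C} E=∅
branch R2-first: apply at {0↦5, 1↦3, 2↦6} → |E|=5, then 3 more step(s) → NF |V|=3 |E|=0 V={0:A, 2:A, 4:C} E=∅
graphs isomorphic (equal up to label-preserving node renaming)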